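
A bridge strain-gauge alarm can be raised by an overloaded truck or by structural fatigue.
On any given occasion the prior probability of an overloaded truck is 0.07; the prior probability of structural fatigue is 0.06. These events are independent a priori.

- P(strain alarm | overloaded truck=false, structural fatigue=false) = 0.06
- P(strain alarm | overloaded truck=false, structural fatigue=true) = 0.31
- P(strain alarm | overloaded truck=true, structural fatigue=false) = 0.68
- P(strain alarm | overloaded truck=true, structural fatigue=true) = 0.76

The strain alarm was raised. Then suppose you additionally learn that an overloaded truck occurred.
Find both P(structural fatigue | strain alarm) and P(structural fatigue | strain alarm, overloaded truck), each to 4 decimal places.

For the numerator, keep only structural fatigue=true terms: 0.017298 + 0.003192 = 0.020490
Denominator P(strain alarm): 0.06*0.93*0.94 + 0.31*0.93*0.06 + 0.68*0.07*0.94 + 0.76*0.07*0.06 = 0.117686
Posterior = 0.020490 / 0.117686 ≈ 0.1741

Now also conditioning on overloaded truck=true:
P(strain alarm | overloaded truck) = 0.68×0.94 + 0.76×0.06 = 0.639200 + 0.045600 = 0.684800
The structural fatigue-present share is 0.76×0.06 = 0.045600.
P(structural fatigue | strain alarm, overloaded truck) = 0.045600 / 0.684800 ≈ 0.0666
This is intercausal reasoning (explaining away): once overloaded truck accounts for the strain alarm, structural fatigue becomes less likely.

P(structural fatigue | strain alarm) ≈ 0.1741; P(structural fatigue | strain alarm, overloaded truck) ≈ 0.0666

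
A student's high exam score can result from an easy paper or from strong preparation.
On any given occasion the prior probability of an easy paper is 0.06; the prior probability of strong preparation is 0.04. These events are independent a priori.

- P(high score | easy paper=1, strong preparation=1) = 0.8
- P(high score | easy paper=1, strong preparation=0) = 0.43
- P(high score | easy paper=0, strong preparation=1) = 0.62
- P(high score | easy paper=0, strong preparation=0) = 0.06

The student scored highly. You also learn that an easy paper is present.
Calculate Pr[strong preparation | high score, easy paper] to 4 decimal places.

Pr[strong preparation | high score, easy paper] ≈ 0.0719

Sum P(high score|·) weighted by the priors over both values of strong preparation:
  P(high score | easy paper) = 0.43×0.96 + 0.8×0.04
        = 0.412800 + 0.032000 = 0.444800
The terms with strong preparation present sum to 0.032000, so
  P(strong preparation | high score, easy paper) = 0.032000 / 0.444800 ≈ 0.0719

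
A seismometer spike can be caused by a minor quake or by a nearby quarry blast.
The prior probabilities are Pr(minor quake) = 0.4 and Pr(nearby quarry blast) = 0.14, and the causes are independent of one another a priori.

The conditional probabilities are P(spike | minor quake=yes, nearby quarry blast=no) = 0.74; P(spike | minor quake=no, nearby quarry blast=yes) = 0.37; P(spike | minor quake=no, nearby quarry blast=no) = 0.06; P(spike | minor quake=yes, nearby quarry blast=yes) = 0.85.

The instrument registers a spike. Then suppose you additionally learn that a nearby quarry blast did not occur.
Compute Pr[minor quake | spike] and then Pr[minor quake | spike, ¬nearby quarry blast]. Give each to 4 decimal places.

P(spike) = 0.06*0.6*0.86 + 0.37*0.6*0.14 + 0.74*0.4*0.86 + 0.85*0.4*0.14 = 0.030960 + 0.031080 + 0.254560 + 0.047600 = 0.364200
The minor quake-present share is 0.254560 + 0.047600 = 0.302160.
So P(minor quake | spike) = 0.302160/0.364200 ≈ 0.8297.

Now condition on the additional information:
P(spike | ¬nearby quarry blast) = 0.06*0.6 + 0.74*0.4 = 0.036000 + 0.296000 = 0.332000
Of this, 0.296000 comes from 0.74*0.4 (the minor quake=true cases).
Hence the posterior is 0.296000/0.332000 ≈ 0.8916.

Pr[minor quake | spike] ≈ 0.8297; Pr[minor quake | spike, ¬nearby quarry blast] ≈ 0.8916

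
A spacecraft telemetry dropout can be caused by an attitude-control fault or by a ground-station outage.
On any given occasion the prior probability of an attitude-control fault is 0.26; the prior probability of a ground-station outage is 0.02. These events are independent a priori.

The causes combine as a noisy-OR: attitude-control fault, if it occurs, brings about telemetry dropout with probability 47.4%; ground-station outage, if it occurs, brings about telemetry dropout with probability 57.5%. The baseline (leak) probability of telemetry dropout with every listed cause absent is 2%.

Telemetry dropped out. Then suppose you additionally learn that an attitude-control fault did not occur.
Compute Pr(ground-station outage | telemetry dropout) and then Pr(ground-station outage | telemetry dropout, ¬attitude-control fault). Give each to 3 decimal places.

Pr(ground-station outage | telemetry dropout) ≈ 0.084; Pr(ground-station outage | telemetry dropout, ¬attitude-control fault) ≈ 0.373

Under noisy-OR, P(telemetry dropout | causes) = 1 − (1−0.02)·∏(1−qᵢ) over the active causes.
P(telemetry dropout) = 0.02*0.74*0.98 + 0.5835*0.74*0.02 + 0.48452*0.26*0.98 + 0.780921*0.26*0.02 = 0.014504 + 0.008636 + 0.123456 + 0.004061 = 0.150657
Restricting to configurations with ground-station outage present: 0.008636 + 0.004061 = 0.012697.
So P(ground-station outage | telemetry dropout) = 0.012697/0.150657 ≈ 0.084.

Now condition on the additional information:
Sum P(telemetry dropout|·) weighted by the priors over both values of ground-station outage:
  P(telemetry dropout | ¬attitude-control fault) = 0.02·0.98 + 0.5835·0.02
        = 0.019600 + 0.011670 = 0.031270
Keeping only the ground-station outage-present terms gives 0.011670, so
  P(ground-station outage | telemetry dropout, ¬attitude-control fault) = 0.011670 / 0.031270 ≈ 0.373
Ruling out attitude-control fault raises the posterior on ground-station outage — the flip side of explaining away.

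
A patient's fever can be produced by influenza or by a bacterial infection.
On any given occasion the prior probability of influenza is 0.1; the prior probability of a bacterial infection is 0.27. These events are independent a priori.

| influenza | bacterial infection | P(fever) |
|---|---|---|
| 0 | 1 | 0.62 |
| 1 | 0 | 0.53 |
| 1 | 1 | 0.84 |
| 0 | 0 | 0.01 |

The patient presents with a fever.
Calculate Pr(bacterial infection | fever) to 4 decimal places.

Enumerate the 4 (influenza, bacterial infection) configurations and weight by the priors:
  P(fever) = 0.01·0.9·0.73 + 0.62·0.9·0.27 + 0.53·0.1·0.73 + 0.84·0.1·0.27
        = 0.006570 + 0.150660 + 0.038690 + 0.022680 = 0.218600
Keeping only the bacterial infection-present terms gives 0.173340, so
  P(bacterial infection | fever) = 0.173340 / 0.218600 ≈ 0.7930

Pr(bacterial infection | fever) ≈ 0.7930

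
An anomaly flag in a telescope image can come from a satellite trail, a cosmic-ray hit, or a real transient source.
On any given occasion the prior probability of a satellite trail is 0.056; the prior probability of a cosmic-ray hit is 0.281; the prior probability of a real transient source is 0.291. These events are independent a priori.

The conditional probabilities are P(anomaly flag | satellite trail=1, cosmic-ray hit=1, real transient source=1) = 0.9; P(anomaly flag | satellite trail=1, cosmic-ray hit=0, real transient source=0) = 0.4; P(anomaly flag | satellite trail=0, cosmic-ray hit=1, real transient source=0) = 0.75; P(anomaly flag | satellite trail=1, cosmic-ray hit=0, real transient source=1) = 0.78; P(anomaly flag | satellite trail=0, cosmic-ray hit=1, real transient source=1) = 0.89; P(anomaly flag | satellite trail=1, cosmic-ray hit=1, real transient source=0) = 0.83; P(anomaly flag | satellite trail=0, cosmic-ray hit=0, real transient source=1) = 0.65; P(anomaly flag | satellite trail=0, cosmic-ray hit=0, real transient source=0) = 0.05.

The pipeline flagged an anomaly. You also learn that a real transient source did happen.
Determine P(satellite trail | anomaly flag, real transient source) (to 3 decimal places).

P(satellite trail | anomaly flag, real transient source) ≈ 0.063

Numerator (weight on configurations with satellite trail): 0.031406 + 0.014162 = 0.045568
Normalizer over all consistent configurations: 0.65*0.944*0.719 + 0.89*0.944*0.281 + 0.78*0.056*0.719 + 0.9*0.056*0.281 = 0.722831
P(satellite trail | anomaly flag, real transient source) = 0.045568/0.722831 ≈ 0.063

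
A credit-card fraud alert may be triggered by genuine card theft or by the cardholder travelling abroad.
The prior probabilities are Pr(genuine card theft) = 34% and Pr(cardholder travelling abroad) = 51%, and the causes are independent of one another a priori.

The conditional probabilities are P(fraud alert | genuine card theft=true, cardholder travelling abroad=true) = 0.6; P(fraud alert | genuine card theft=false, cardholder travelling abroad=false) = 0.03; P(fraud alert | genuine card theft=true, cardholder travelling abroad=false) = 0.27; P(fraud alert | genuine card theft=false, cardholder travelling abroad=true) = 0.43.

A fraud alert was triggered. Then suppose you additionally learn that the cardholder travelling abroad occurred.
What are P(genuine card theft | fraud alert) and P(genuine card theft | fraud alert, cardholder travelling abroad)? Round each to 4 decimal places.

For the numerator, keep only genuine card theft=true terms: 0.044982 + 0.104040 = 0.149022
The normalizing constant is 0.03*0.66*0.49 + 0.43*0.66*0.51 + 0.27*0.34*0.49 + 0.6*0.34*0.51 = 0.303462
P(genuine card theft | fraud alert) = 0.149022/0.303462 ≈ 0.4911

With the extra evidence:
P(fraud alert | cardholder travelling abroad) = 0.43·0.66 + 0.6·0.34 = 0.283800 + 0.204000 = 0.487800
The genuine card theft-present share is 0.6·0.34 = 0.204000.
So P(genuine card theft | fraud alert, cardholder travelling abroad) = 0.204000/0.487800 ≈ 0.4182.

P(genuine card theft | fraud alert) ≈ 0.4911; P(genuine card theft | fraud alert, cardholder travelling abroad) ≈ 0.4182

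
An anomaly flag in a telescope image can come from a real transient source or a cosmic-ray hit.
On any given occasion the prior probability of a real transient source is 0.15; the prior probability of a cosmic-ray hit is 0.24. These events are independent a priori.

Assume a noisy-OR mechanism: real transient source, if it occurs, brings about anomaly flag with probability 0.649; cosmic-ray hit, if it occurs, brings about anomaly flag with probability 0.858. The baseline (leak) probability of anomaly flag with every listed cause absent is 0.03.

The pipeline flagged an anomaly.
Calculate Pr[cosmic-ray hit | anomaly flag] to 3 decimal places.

Pr[cosmic-ray hit | anomaly flag] ≈ 0.690

Under noisy-OR, P(anomaly flag | causes) = 1 − (1−0.03)·∏(1−qᵢ) over the active causes.
Sum P(anomaly flag|·) weighted by the priors over the 4 (real transient source, cosmic-ray hit) configurations:
  P(anomaly flag) = 0.03*0.85*0.76 + 0.86226*0.85*0.24 + 0.65953*0.15*0.76 + 0.951653*0.15*0.24
        = 0.019380 + 0.175901 + 0.075186 + 0.034260 = 0.304727
The terms with cosmic-ray hit present sum to 0.210161, so
  P(cosmic-ray hit | anomaly flag) = 0.210161 / 0.304727 ≈ 0.690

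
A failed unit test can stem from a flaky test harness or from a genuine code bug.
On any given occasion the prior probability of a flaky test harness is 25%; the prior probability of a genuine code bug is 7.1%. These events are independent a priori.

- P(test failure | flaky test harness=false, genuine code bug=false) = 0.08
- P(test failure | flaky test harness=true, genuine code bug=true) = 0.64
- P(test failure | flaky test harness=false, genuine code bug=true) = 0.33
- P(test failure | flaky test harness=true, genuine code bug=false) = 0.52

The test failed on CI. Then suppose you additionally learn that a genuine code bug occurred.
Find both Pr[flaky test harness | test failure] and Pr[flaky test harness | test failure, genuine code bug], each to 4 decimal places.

P(test failure) = 0.08*0.75*0.929 + 0.33*0.75*0.071 + 0.52*0.25*0.929 + 0.64*0.25*0.071 = 0.055740 + 0.017572 + 0.120770 + 0.011360 = 0.205442
Of this, 0.132130 comes from 0.120770 + 0.011360 (the flaky test harness=true cases).
P(flaky test harness | test failure) = 0.132130 / 0.205442 ≈ 0.6431

Now also conditioning on genuine code bug=true:
Weight on flaky test harness=true, given the evidence: 0.64×0.25 = 0.160000
The normalizing constant is 0.33×0.75 + 0.64×0.25 = 0.407500
Posterior = 0.160000 / 0.407500 ≈ 0.3926

Pr[flaky test harness | test failure] ≈ 0.6431; Pr[flaky test harness | test failure, genuine code bug] ≈ 0.3926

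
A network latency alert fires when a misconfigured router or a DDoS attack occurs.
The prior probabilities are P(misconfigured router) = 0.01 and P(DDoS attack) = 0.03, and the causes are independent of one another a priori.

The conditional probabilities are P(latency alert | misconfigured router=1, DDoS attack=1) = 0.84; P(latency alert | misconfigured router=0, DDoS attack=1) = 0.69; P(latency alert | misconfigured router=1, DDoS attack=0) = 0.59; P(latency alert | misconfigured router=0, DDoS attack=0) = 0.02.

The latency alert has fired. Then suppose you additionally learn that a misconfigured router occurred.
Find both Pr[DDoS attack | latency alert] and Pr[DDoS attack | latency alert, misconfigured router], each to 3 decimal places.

Pr[DDoS attack | latency alert] ≈ 0.454; Pr[DDoS attack | latency alert, misconfigured router] ≈ 0.042

For the numerator, keep only DDoS attack=true terms: 0.020493 + 0.000252 = 0.020745
Normalizer over all consistent configurations: 0.02*0.99*0.97 + 0.69*0.99*0.03 + 0.59*0.01*0.97 + 0.84*0.01*0.03 = 0.045674
Posterior = 0.020745 / 0.045674 ≈ 0.454

With the extra evidence:
By total probability over both values of DDoS attack:
  P(latency alert | misconfigured router) = 0.59·0.97 + 0.84·0.03
        = 0.572300 + 0.025200 = 0.597500
Configurations with DDoS attack contribute 0.025200, so
  P(DDoS attack | latency alert, misconfigured router) = 0.025200 / 0.597500 ≈ 0.042
Conditioning on misconfigured router lowers the posterior on DDoS attack: the classic explaining-away effect in a common-effect structure.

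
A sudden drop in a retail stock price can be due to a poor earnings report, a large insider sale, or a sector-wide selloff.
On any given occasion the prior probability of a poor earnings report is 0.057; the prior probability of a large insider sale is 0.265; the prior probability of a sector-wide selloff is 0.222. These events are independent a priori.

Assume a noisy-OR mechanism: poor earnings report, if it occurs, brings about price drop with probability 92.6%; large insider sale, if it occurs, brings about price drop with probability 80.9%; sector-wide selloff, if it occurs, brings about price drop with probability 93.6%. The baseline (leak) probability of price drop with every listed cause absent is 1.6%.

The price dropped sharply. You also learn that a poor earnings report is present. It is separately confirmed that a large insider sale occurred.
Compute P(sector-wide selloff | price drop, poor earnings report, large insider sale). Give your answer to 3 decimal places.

Under noisy-OR, P(price drop | causes) = 1 − (1−0.016)·∏(1−qᵢ) over the active causes.
For the numerator, keep only sector-wide selloff=true terms: 0.99911*0.222 = 0.221802
Normalizer over all consistent configurations: 0.986092*0.778 + 0.99911*0.222 = 0.988982
Posterior = 0.221802 / 0.988982 ≈ 0.224

P(sector-wide selloff | price drop, poor earnings report, large insider sale) ≈ 0.224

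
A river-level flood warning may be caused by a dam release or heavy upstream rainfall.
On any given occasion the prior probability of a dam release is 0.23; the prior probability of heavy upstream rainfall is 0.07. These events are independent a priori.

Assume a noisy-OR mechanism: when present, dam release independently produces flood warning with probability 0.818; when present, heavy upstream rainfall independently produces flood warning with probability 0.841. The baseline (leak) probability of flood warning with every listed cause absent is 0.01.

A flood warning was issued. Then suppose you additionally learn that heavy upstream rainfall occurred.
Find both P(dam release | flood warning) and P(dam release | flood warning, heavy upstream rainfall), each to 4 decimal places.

Under noisy-OR, P(flood warning | causes) = 1 − (1−0.01)·∏(1−qᵢ) over the active causes.
Weight on dam release=true, given the evidence: 0.175359 + 0.015639 = 0.190998
Denominator P(flood warning): 0.01×0.77×0.93 + 0.84259×0.77×0.07 + 0.81982×0.23×0.93 + 0.971351×0.23×0.07 = 0.243575
Posterior = 0.190998 / 0.243575 ≈ 0.7841

With the extra evidence:
For the numerator, keep only dam release=true terms: 0.971351*0.23 = 0.223411
The normalizing constant is 0.84259*0.77 + 0.971351*0.23 = 0.872205
P(dam release | flood warning, heavy upstream rainfall) = 0.223411/0.872205 ≈ 0.2561
The drop from 0.7841 to 0.2561 is the explaining-away (discounting) effect.

P(dam release | flood warning) ≈ 0.7841; P(dam release | flood warning, heavy upstream rainfall) ≈ 0.2561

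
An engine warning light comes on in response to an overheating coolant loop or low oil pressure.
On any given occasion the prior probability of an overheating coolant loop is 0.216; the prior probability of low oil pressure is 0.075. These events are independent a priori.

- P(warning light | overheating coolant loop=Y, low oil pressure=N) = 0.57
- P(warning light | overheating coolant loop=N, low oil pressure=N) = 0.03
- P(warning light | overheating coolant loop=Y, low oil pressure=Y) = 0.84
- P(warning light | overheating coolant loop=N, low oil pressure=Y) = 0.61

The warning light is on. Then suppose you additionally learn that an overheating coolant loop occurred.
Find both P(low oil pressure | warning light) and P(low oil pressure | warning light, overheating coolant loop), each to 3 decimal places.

P(warning light) = 0.03×0.784×0.925 + 0.61×0.784×0.075 + 0.57×0.216×0.925 + 0.84×0.216×0.075 = 0.021756 + 0.035868 + 0.113886 + 0.013608 = 0.185118
Of this, 0.049476 comes from 0.035868 + 0.013608 (the low oil pressure=true cases).
Hence the posterior is 0.049476/0.185118 ≈ 0.267.

With the extra evidence:
Weight on low oil pressure=true, given the evidence: 0.84×0.075 = 0.063000
Denominator P(warning light | overheating coolant loop): 0.57×0.925 + 0.84×0.075 = 0.590250
Posterior = 0.063000 / 0.590250 ≈ 0.107
This is intercausal reasoning (explaining away): once overheating coolant loop accounts for the warning light, low oil pressure becomes less likely.

P(low oil pressure | warning light) ≈ 0.267; P(low oil pressure | warning light, overheating coolant loop) ≈ 0.107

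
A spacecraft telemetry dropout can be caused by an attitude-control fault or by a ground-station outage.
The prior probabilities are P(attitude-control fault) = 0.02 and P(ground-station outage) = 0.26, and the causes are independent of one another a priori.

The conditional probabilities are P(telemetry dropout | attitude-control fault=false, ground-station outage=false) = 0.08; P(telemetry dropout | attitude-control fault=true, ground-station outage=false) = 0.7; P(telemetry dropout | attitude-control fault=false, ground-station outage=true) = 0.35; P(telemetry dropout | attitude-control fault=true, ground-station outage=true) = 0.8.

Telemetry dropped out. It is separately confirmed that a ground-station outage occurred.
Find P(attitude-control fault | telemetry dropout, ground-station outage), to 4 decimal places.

P(attitude-control fault | telemetry dropout, ground-station outage) ≈ 0.0446

Enumerate both values of attitude-control fault and weight by the priors:
  P(telemetry dropout | ground-station outage) = 0.35×0.98 + 0.8×0.02
        = 0.343000 + 0.016000 = 0.359000
Configurations with attitude-control fault contribute 0.016000, so
  P(attitude-control fault | telemetry dropout, ground-station outage) = 0.016000 / 0.359000 ≈ 0.0446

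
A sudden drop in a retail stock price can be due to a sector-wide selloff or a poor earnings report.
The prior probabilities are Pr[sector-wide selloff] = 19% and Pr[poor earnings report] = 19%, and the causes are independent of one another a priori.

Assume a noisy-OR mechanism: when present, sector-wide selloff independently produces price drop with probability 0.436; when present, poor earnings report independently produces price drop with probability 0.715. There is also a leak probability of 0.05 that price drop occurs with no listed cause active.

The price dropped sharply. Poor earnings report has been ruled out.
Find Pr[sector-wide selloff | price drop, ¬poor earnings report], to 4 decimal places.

Pr[sector-wide selloff | price drop, ¬poor earnings report] ≈ 0.6853

Under noisy-OR, P(price drop | causes) = 1 − (1−0.05)·∏(1−qᵢ) over the active causes.
P(price drop | ¬poor earnings report) = 0.05·0.81 + 0.4642·0.19 = 0.040500 + 0.088198 = 0.128698
Of this, 0.088198 comes from 0.4642·0.19 (the sector-wide selloff=true cases).
Hence the posterior is 0.088198/0.128698 ≈ 0.6853.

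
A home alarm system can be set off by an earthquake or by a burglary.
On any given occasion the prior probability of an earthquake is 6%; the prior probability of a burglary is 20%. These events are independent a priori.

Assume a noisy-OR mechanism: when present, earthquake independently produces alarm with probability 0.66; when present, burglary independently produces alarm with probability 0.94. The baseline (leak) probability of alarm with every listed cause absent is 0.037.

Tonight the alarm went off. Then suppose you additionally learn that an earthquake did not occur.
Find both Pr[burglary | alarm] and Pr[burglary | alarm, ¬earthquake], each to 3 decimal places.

Under noisy-OR, P(alarm | causes) = 1 − (1−0.037)·∏(1−qᵢ) over the active causes.
Enumerate the 4 (earthquake, burglary) configurations and weight by the priors:
  P(alarm) = 0.037·0.94·0.8 + 0.94222·0.94·0.2 + 0.67258·0.06·0.8 + 0.980355·0.06·0.2
        = 0.027824 + 0.177137 + 0.032284 + 0.011764 = 0.249009
Configurations with burglary contribute 0.188901, so
  P(burglary | alarm) = 0.188901 / 0.249009 ≈ 0.759

Now condition on the additional information:
P(alarm | ¬earthquake) = 0.037·0.8 + 0.94222·0.2 = 0.029600 + 0.188444 = 0.218044
The burglary-present share is 0.94222·0.2 = 0.188444.
So P(burglary | alarm, ¬earthquake) = 0.188444/0.218044 ≈ 0.864.

Pr[burglary | alarm] ≈ 0.759; Pr[burglary | alarm, ¬earthquake] ≈ 0.864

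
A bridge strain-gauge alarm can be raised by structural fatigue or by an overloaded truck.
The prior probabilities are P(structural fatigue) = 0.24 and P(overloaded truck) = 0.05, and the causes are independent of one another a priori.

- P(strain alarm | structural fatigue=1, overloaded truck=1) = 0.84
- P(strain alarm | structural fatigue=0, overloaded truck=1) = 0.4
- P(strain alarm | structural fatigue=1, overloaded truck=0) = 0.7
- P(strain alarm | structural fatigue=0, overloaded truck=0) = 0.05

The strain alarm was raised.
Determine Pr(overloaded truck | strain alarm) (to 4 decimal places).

Weight on overloaded truck=true, given the evidence: 0.015200 + 0.010080 = 0.025280
Normalizer over all consistent configurations: 0.05·0.76·0.95 + 0.4·0.76·0.05 + 0.7·0.24·0.95 + 0.84·0.24·0.05 = 0.220980
Posterior = 0.025280 / 0.220980 ≈ 0.1144

Pr(overloaded truck | strain alarm) ≈ 0.1144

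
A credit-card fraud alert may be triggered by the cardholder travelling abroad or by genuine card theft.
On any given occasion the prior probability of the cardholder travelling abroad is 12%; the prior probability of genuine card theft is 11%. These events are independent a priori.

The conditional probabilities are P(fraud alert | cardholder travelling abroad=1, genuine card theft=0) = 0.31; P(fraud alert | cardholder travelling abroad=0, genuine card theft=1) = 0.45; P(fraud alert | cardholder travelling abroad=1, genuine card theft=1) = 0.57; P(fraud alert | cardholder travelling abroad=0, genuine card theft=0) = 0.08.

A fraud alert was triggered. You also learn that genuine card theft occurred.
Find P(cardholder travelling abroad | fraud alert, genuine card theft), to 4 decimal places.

P(cardholder travelling abroad | fraud alert, genuine card theft) ≈ 0.1473

P(fraud alert | genuine card theft) = 0.45·0.88 + 0.57·0.12 = 0.396000 + 0.068400 = 0.464400
Of this, 0.068400 comes from 0.57·0.12 (the cardholder travelling abroad=true cases).
Hence the posterior is 0.068400/0.464400 ≈ 0.1473.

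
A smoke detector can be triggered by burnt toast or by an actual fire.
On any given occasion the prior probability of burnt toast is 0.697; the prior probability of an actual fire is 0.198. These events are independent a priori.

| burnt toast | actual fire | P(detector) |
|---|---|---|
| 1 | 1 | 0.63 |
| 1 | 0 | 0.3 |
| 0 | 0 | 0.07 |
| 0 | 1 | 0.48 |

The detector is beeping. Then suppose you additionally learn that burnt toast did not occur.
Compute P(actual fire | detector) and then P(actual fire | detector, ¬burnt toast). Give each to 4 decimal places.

P(actual fire | detector) ≈ 0.3852; P(actual fire | detector, ¬burnt toast) ≈ 0.6287

Enumerate the 4 (burnt toast, actual fire) configurations and weight by the priors:
  P(detector) = 0.07×0.303×0.802 + 0.48×0.303×0.198 + 0.3×0.697×0.802 + 0.63×0.697×0.198
        = 0.017010 + 0.028797 + 0.167698 + 0.086944 = 0.300449
Keeping only the actual fire-present terms gives 0.115741, so
  P(actual fire | detector) = 0.115741 / 0.300449 ≈ 0.3852

Now condition on the additional information:
Weight on actual fire=true, given the evidence: 0.48·0.198 = 0.095040
Normalizer over all consistent configurations: 0.07·0.802 + 0.48·0.198 = 0.151180
Posterior = 0.095040 / 0.151180 ≈ 0.6287
With burnt toast excluded, actual fire must carry more of the explanatory weight for the detector.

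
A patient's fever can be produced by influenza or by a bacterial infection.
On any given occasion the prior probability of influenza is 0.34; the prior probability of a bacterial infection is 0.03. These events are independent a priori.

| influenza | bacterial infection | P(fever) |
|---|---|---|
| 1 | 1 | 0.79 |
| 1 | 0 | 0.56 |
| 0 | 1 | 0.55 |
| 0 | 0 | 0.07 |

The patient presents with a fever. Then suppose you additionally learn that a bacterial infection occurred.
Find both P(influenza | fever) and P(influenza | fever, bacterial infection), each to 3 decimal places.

P(influenza | fever) ≈ 0.776; P(influenza | fever, bacterial infection) ≈ 0.425

By total probability over the 4 (influenza, bacterial infection) configurations:
  P(fever) = 0.07·0.66·0.97 + 0.55·0.66·0.03 + 0.56·0.34·0.97 + 0.79·0.34·0.03
        = 0.044814 + 0.010890 + 0.184688 + 0.008058 = 0.248450
Keeping only the influenza-present terms gives 0.192746, so
  P(influenza | fever) = 0.192746 / 0.248450 ≈ 0.776

Now condition on the additional information:
By total probability over both values of influenza:
  P(fever | bacterial infection) = 0.55*0.66 + 0.79*0.34
        = 0.363000 + 0.268600 = 0.631600
Configurations with influenza contribute 0.268600, so
  P(influenza | fever, bacterial infection) = 0.268600 / 0.631600 ≈ 0.425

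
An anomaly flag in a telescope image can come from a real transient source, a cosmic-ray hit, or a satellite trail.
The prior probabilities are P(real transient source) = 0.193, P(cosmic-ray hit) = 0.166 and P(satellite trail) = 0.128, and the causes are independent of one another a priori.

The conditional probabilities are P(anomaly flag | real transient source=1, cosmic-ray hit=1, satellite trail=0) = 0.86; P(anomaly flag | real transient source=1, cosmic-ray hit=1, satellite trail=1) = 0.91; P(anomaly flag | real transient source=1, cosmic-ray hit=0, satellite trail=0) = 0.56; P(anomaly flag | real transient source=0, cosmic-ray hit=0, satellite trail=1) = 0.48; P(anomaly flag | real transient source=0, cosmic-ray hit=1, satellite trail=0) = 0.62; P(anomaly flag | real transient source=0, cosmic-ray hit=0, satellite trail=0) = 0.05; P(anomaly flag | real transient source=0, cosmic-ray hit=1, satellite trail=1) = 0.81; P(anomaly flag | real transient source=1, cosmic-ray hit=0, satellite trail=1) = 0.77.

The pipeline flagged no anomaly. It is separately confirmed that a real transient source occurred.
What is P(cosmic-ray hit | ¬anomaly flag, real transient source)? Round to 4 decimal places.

P(¬anomaly flag | real transient source) = 0.44×0.834×0.872 + 0.23×0.834×0.128 + 0.14×0.166×0.872 + 0.09×0.166×0.128 = 0.319989 + 0.024553 + 0.020265 + 0.001912 = 0.366719
Restricting to configurations with cosmic-ray hit present: 0.020265 + 0.001912 = 0.022177.
So P(cosmic-ray hit | ¬anomaly flag, real transient source) = 0.022177/0.366719 ≈ 0.0605.

P(cosmic-ray hit | ¬anomaly flag, real transient source) ≈ 0.0605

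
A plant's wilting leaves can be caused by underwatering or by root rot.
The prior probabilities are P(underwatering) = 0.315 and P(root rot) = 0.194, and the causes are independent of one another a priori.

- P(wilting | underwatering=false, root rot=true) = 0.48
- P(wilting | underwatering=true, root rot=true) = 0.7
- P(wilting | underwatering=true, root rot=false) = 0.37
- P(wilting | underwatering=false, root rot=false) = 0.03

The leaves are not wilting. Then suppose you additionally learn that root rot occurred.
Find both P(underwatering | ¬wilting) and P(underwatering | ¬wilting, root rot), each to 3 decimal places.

P(¬wilting) = 0.97×0.685×0.806 + 0.52×0.685×0.194 + 0.63×0.315×0.806 + 0.3×0.315×0.194 = 0.535547 + 0.069103 + 0.159951 + 0.018333 = 0.782934
The underwatering-present share is 0.159951 + 0.018333 = 0.178284.
P(underwatering | ¬wilting) = 0.178284 / 0.782934 ≈ 0.228

Now condition on the additional information:
Numerator (weight on configurations with underwatering): 0.3×0.315 = 0.094500
The normalizing constant is 0.52×0.685 + 0.3×0.315 = 0.450700
P(underwatering | ¬wilting, root rot) = 0.094500/0.450700 ≈ 0.210

P(underwatering | ¬wilting) ≈ 0.228; P(underwatering | ¬wilting, root rot) ≈ 0.210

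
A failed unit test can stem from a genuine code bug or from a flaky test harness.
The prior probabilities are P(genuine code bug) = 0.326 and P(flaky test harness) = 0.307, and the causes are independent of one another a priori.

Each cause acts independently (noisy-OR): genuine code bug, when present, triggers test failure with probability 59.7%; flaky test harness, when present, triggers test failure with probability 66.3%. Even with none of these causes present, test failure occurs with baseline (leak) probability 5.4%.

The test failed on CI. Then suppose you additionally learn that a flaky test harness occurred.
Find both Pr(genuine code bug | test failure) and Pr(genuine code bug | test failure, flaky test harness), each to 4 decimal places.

Pr(genuine code bug | test failure) ≈ 0.5774; Pr(genuine code bug | test failure, flaky test harness) ≈ 0.3823

Under noisy-OR, P(test failure | causes) = 1 − (1−0.054)·∏(1−qᵢ) over the active causes.
Enumerate the 4 (genuine code bug, flaky test harness) configurations and weight by the priors:
  P(test failure) = 0.054×0.674×0.693 + 0.681198×0.674×0.307 + 0.618762×0.326×0.693 + 0.871523×0.326×0.307
        = 0.025222 + 0.140952 + 0.139789 + 0.087224 = 0.393187
The terms with genuine code bug present sum to 0.227013, so
  P(genuine code bug | test failure) = 0.227013 / 0.393187 ≈ 0.5774

Now also conditioning on flaky test harness=true:
For the numerator, keep only genuine code bug=true terms: 0.871523×0.326 = 0.284116
The normalizing constant is 0.681198×0.674 + 0.871523×0.326 = 0.743243
Posterior = 0.284116 / 0.743243 ≈ 0.3823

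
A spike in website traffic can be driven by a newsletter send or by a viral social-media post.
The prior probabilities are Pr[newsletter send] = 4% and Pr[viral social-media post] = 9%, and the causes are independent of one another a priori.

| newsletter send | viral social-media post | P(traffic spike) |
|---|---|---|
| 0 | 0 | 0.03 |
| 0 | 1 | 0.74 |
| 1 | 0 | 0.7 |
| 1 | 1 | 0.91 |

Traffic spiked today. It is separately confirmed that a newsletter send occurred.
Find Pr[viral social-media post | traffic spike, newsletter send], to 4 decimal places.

Sum P(traffic spike|·) weighted by the priors over both values of viral social-media post:
  P(traffic spike | newsletter send) = 0.7*0.91 + 0.91*0.09
        = 0.637000 + 0.081900 = 0.718900
The terms with viral social-media post present sum to 0.081900, so
  P(viral social-media post | traffic spike, newsletter send) = 0.081900 / 0.718900 ≈ 0.1139

Pr[viral social-media post | traffic spike, newsletter send] ≈ 0.1139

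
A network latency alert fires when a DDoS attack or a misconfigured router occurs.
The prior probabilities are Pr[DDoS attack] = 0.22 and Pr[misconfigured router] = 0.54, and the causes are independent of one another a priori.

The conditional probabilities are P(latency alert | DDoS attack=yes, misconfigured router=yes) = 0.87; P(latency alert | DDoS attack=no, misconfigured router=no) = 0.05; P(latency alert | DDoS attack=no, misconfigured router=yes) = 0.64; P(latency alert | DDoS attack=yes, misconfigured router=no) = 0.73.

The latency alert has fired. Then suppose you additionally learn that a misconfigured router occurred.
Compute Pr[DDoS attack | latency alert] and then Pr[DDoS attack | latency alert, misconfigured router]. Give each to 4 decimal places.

Pr[DDoS attack | latency alert] ≈ 0.3814; Pr[DDoS attack | latency alert, misconfigured router] ≈ 0.2772

Sum P(latency alert|·) weighted by the priors over the 4 (DDoS attack, misconfigured router) configurations:
  P(latency alert) = 0.05·0.78·0.46 + 0.64·0.78·0.54 + 0.73·0.22·0.46 + 0.87·0.22·0.54
        = 0.017940 + 0.269568 + 0.073876 + 0.103356 = 0.464740
Configurations with DDoS attack contribute 0.177232, so
  P(DDoS attack | latency alert) = 0.177232 / 0.464740 ≈ 0.3814

Now condition on the additional information:
Weight on DDoS attack=true, given the evidence: 0.87*0.22 = 0.191400
Denominator P(latency alert | misconfigured router): 0.64*0.78 + 0.87*0.22 = 0.690600
Posterior = 0.191400 / 0.690600 ≈ 0.2772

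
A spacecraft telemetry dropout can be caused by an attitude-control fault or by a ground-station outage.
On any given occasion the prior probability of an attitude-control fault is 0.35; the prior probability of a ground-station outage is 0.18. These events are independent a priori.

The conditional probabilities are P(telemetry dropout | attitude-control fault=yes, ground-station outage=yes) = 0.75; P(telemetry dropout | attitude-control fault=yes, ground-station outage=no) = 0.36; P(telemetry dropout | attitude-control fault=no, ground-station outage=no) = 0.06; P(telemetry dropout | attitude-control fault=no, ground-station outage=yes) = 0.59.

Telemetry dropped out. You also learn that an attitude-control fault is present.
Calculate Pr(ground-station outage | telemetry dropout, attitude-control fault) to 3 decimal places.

Pr(ground-station outage | telemetry dropout, attitude-control fault) ≈ 0.314

Weight on ground-station outage=true, given the evidence: 0.75×0.18 = 0.135000
Normalizer over all consistent configurations: 0.36×0.82 + 0.75×0.18 = 0.430200
P(ground-station outage | telemetry dropout, attitude-control fault) = 0.135000/0.430200 ≈ 0.314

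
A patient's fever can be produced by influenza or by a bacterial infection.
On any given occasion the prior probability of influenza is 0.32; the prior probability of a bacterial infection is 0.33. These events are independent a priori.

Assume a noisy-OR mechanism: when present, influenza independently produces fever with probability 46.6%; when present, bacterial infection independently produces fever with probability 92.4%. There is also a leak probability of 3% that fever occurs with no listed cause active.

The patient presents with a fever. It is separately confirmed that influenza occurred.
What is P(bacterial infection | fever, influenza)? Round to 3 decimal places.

P(bacterial infection | fever, influenza) ≈ 0.495

Under noisy-OR, P(fever | causes) = 1 − (1−0.03)·∏(1−qᵢ) over the active causes.
P(fever | influenza) = 0.48202×0.67 + 0.960634×0.33 = 0.322953 + 0.317009 = 0.639962
Restricting to configurations with bacterial infection present: 0.960634×0.33 = 0.317009.
P(bacterial infection | fever, influenza) = 0.317009 / 0.639962 ≈ 0.495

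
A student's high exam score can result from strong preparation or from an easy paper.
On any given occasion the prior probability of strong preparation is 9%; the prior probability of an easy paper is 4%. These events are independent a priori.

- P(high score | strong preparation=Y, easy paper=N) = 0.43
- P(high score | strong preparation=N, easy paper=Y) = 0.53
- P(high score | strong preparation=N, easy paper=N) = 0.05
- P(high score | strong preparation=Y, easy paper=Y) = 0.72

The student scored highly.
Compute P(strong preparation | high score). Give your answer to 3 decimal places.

Weight on strong preparation=true, given the evidence: 0.037152 + 0.002592 = 0.039744
Normalizer over all consistent configurations: 0.05·0.91·0.96 + 0.53·0.91·0.04 + 0.43·0.09·0.96 + 0.72·0.09·0.04 = 0.102716
Posterior = 0.039744 / 0.102716 ≈ 0.387

P(strong preparation | high score) ≈ 0.387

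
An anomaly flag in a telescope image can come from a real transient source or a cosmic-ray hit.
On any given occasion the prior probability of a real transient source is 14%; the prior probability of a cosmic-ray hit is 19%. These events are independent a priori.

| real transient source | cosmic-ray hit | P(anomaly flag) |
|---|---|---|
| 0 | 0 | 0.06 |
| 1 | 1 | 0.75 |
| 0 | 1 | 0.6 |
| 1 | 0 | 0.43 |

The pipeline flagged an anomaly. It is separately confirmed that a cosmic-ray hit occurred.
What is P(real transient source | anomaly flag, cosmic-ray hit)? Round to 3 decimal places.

P(anomaly flag | cosmic-ray hit) = 0.6*0.86 + 0.75*0.14 = 0.516000 + 0.105000 = 0.621000
Restricting to configurations with real transient source present: 0.75*0.14 = 0.105000.
So P(real transient source | anomaly flag, cosmic-ray hit) = 0.105000/0.621000 ≈ 0.169.

P(real transient source | anomaly flag, cosmic-ray hit) ≈ 0.169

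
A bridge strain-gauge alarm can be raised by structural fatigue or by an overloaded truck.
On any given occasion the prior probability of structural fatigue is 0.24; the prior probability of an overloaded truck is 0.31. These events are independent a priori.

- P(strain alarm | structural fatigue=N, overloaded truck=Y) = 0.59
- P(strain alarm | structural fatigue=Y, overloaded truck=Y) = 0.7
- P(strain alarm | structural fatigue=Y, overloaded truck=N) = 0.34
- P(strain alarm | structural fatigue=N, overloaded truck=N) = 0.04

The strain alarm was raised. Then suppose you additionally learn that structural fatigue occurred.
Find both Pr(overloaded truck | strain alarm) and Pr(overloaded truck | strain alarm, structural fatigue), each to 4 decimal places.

Pr(overloaded truck | strain alarm) ≈ 0.7120; Pr(overloaded truck | strain alarm, structural fatigue) ≈ 0.4805

Numerator (weight on configurations with overloaded truck): 0.139004 + 0.052080 = 0.191084
Denominator P(strain alarm): 0.04·0.76·0.69 + 0.59·0.76·0.31 + 0.34·0.24·0.69 + 0.7·0.24·0.31 = 0.268364
P(overloaded truck | strain alarm) = 0.191084/0.268364 ≈ 0.7120

Now also conditioning on structural fatigue=true:
Weight on overloaded truck=true, given the evidence: 0.7*0.31 = 0.217000
Normalizer over all consistent configurations: 0.34*0.69 + 0.7*0.31 = 0.451600
Posterior = 0.217000 / 0.451600 ≈ 0.4805
The drop from 0.7120 to 0.4805 is the explaining-away (discounting) effect.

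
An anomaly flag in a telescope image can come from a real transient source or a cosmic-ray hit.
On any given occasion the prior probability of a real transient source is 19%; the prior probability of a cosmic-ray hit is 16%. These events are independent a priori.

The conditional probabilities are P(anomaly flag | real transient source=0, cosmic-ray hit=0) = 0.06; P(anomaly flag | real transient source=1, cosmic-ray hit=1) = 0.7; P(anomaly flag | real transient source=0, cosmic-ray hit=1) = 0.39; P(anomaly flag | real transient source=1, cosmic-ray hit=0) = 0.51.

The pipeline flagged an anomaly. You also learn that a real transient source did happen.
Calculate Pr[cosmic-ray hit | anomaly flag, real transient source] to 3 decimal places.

Pr[cosmic-ray hit | anomaly flag, real transient source] ≈ 0.207

By total probability over both values of cosmic-ray hit:
  P(anomaly flag | real transient source) = 0.51·0.84 + 0.7·0.16
        = 0.428400 + 0.112000 = 0.540400
Configurations with cosmic-ray hit contribute 0.112000, so
  P(cosmic-ray hit | anomaly flag, real transient source) = 0.112000 / 0.540400 ≈ 0.207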